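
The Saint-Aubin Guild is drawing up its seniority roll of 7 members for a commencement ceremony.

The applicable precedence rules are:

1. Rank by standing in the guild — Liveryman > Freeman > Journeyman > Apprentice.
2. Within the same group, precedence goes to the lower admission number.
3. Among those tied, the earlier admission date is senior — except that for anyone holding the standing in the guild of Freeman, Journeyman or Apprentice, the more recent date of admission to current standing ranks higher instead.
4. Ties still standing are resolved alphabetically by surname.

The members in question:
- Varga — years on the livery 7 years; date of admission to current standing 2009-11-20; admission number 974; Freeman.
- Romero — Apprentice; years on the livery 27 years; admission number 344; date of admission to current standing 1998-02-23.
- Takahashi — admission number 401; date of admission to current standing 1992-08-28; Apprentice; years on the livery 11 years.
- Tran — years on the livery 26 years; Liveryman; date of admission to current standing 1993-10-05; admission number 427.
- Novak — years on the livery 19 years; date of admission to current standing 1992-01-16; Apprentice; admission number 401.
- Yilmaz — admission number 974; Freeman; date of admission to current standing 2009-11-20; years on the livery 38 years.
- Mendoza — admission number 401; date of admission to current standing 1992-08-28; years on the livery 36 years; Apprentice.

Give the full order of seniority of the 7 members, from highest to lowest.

Tran, Varga, Yilmaz, Romero, Mendoza, Takahashi, Novak

By standing in the guild: Tran (Liveryman); then Varga and Yilmaz (Freeman); then Romero, Mendoza, Takahashi and Novak (Apprentice).
Varga and Yilmaz both have admission number 974, so the next rule applies.
Varga and Yilmaz both have date of admission to current standing 2009-11-20, so the next rule applies.
Among Varga and Yilmaz, alphabetically by surname: Varga before Yilmaz.
Among Romero, Mendoza, Takahashi and Novak, by admission number (lower first): Romero (344) before Mendoza, Takahashi and Novak (401).
Among Mendoza, Takahashi and Novak, by date of admission to current standing (later first) (reversed rule for this group): Mendoza and Takahashi (1992-08-28) before Novak (1992-01-16).
Among Mendoza and Takahashi, alphabetically by surname: Mendoza before Takahashi.
Full order: Tran, Varga, Yilmaz, Romero, Mendoza, Takahashi, Novak.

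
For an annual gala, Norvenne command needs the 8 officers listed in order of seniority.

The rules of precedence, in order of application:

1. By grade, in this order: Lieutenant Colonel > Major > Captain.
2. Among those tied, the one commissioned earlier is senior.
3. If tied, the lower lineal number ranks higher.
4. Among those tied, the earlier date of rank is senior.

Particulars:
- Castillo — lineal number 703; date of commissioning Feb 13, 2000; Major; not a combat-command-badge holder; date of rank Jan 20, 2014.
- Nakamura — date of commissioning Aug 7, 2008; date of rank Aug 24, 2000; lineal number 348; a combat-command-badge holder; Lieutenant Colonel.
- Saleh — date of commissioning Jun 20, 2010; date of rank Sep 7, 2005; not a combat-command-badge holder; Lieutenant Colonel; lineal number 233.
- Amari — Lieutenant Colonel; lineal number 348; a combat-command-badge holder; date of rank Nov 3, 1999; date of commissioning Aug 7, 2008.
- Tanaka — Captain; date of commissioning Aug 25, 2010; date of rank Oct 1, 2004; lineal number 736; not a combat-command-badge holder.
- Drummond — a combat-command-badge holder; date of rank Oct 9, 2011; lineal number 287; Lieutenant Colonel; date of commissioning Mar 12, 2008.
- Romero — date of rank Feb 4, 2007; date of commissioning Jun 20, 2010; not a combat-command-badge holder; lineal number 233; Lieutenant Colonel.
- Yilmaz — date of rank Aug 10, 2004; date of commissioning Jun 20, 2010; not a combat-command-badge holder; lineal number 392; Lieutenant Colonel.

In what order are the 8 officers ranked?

Drummond, Amari, Nakamura, Saleh, Romero, Yilmaz, Castillo, Tanaka

By grade: Drummond, Amari, Nakamura, Saleh, Romero and Yilmaz (Lieutenant Colonel); then Castillo (Major); then Tanaka (Captain).
Among Drummond, Amari, Nakamura, Saleh, Romero and Yilmaz, by date of commissioning (earlier first): Drummond (Mar 12, 2008) before Amari and Nakamura (Aug 7, 2008) before Saleh, Romero and Yilmaz (Jun 20, 2010).
Amari and Nakamura both have lineal number 348, so the next rule applies.
Among Amari and Nakamura, by date of rank (earlier first): Amari (Nov 3, 1999) before Nakamura (Aug 24, 2000).
Among Saleh, Romero and Yilmaz, by lineal number (lower first): Saleh and Romero (233) before Yilmaz (392).
Among Saleh and Romero, by date of rank (earlier first): Saleh (Sep 7, 2005) before Romero (Feb 4, 2007).
Full order: Drummond, Amari, Nakamura, Saleh, Romero, Yilmaz, Castillo, Tanaka.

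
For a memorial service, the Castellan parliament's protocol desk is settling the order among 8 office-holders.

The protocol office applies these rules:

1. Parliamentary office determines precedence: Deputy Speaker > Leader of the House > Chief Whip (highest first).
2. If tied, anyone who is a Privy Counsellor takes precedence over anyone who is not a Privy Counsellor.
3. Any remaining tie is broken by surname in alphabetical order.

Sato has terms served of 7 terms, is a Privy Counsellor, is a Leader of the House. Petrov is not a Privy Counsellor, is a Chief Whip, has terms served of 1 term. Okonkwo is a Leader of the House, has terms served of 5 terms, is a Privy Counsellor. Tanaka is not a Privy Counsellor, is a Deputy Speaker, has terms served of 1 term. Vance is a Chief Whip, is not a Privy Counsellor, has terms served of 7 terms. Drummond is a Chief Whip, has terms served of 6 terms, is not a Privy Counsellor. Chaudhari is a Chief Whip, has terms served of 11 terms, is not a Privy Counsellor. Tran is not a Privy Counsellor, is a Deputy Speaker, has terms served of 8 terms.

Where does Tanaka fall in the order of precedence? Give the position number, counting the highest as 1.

1

By parliamentary office: Tanaka and Tran (Deputy Speaker); then Okonkwo and Sato (Leader of the House); then Chaudhari, Drummond, Petrov and Vance (Chief Whip).
Tanaka and Tran are each not a Privy Counsellor, so the next rule applies.
Among Tanaka and Tran, alphabetically by surname: Tanaka before Tran.
Okonkwo and Sato are each a Privy Counsellor, so the next rule applies.
Among Okonkwo and Sato, alphabetically by surname: Okonkwo before Sato.
Chaudhari, Drummond, Petrov and Vance are each not a Privy Counsellor, so the next rule applies.
Among Chaudhari, Drummond, Petrov and Vance, alphabetically by surname: Chaudhari before Drummond before Petrov before Vance.
Order: Tanaka, Tran, Okonkwo, Sato, Chaudhari, Drummond, Petrov, Vance. So position 1.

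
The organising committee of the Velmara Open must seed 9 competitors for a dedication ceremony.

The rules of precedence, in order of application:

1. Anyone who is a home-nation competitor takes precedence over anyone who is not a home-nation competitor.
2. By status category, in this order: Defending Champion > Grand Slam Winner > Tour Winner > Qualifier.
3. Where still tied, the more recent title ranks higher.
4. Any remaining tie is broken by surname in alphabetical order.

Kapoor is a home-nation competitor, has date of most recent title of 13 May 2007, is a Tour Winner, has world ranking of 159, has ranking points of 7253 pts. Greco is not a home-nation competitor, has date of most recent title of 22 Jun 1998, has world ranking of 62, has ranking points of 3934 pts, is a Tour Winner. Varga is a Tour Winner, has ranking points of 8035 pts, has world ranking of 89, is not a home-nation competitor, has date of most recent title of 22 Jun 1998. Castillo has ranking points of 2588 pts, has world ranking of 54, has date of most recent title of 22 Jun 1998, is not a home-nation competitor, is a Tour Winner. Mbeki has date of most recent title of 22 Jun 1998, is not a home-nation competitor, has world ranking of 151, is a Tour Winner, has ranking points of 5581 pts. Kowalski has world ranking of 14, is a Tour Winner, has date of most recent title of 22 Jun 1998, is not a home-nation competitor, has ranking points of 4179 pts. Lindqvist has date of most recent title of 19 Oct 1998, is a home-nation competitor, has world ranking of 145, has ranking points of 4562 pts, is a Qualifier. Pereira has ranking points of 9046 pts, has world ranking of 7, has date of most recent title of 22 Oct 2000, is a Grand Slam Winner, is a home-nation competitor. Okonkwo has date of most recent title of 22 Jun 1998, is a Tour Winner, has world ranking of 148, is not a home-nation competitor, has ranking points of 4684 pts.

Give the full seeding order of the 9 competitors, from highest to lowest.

Pereira, Kapoor, Lindqvist, Castillo, Greco, Kowalski, Mbeki, Okonkwo, Varga

By the first rule: Pereira, Kapoor and Lindqvist (each a home-nation competitor); then Castillo, Greco, Kowalski, Mbeki, Okonkwo and Varga (each not a home-nation competitor).
Among Pereira, Kapoor and Lindqvist, by status category: Pereira (Grand Slam Winner) before Kapoor (Tour Winner) before Lindqvist (Qualifier).
Castillo, Greco, Kowalski, Mbeki, Okonkwo and Varga are each Tour Winner, so the next rule applies.
Castillo, Greco, Kowalski, Mbeki, Okonkwo and Varga all have date of most recent title 22 Jun 1998, so the next rule applies.
Among Castillo, Greco, Kowalski, Mbeki, Okonkwo and Varga, alphabetically by surname: Castillo before Greco before Kowalski before Mbeki before Okonkwo before Varga.
Full order: Pereira, Kapoor, Lindqvist, Castillo, Greco, Kowalski, Mbeki, Okonkwo, Varga.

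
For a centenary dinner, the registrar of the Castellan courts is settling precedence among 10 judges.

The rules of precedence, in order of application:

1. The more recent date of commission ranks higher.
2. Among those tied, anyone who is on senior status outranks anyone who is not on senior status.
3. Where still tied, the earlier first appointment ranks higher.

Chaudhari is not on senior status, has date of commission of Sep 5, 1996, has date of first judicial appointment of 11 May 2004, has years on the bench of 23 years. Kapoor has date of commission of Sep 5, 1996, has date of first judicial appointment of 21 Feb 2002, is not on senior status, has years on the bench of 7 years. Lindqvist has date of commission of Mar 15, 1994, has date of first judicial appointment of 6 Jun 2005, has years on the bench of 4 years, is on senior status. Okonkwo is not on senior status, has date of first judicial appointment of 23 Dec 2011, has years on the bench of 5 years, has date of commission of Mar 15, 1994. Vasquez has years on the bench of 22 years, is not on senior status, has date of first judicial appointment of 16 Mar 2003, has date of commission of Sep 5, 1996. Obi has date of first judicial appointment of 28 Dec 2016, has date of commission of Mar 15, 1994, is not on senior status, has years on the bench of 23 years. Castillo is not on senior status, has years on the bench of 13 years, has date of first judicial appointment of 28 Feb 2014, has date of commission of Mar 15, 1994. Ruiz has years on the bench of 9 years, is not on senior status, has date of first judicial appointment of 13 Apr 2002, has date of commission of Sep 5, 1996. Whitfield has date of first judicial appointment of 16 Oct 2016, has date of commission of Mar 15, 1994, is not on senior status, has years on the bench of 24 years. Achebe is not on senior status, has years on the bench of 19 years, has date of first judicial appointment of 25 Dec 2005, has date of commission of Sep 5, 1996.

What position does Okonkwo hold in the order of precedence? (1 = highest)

7

By date of commission (later first): Kapoor, Ruiz, Vasquez, Chaudhari and Achebe (each Sep 5, 1996); then Lindqvist, Okonkwo, Castillo, Whitfield and Obi (each Mar 15, 1994).
Kapoor, Ruiz, Vasquez, Chaudhari and Achebe are each not on senior status, so the next rule applies.
Among Kapoor, Ruiz, Vasquez, Chaudhari and Achebe, by date of first judicial appointment (earlier first): Kapoor (21 Feb 2002) before Ruiz (13 Apr 2002) before Vasquez (16 Mar 2003) before Chaudhari (11 May 2004) before Achebe (25 Dec 2005).
Among Lindqvist, Okonkwo, Castillo, Whitfield and Obi, on senior status before not on senior status: Lindqvist (on senior status) before Okonkwo, Castillo, Whitfield and Obi (not on senior status).
Among Okonkwo, Castillo, Whitfield and Obi, by date of first judicial appointment (earlier first): Okonkwo (23 Dec 2011) before Castillo (28 Feb 2014) before Whitfield (16 Oct 2016) before Obi (28 Dec 2016).
Order: Kapoor, Ruiz, Vasquez, Chaudhari, Achebe, Lindqvist, Okonkwo, Castillo, Whitfield, Obi. So position 7.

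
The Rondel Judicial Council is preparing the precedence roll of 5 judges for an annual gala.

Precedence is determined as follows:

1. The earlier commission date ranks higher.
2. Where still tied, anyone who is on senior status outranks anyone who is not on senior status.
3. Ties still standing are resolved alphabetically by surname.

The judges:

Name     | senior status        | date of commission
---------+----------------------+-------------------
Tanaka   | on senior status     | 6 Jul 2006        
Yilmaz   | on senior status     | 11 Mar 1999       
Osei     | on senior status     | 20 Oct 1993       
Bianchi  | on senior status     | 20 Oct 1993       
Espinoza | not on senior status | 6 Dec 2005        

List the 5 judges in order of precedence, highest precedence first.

Bianchi, Osei, Yilmaz, Espinoza, Tanaka

By date of commission (earlier first): Bianchi and Osei (both 20 Oct 1993); then Yilmaz (11 Mar 1999); then Espinoza (6 Dec 2005); then Tanaka (6 Jul 2006).
Bianchi and Osei are each on senior status, so the next rule applies.
Among Bianchi and Osei, alphabetically by surname: Bianchi before Osei.
Full order: Bianchi, Osei, Yilmaz, Espinoza, Tanaka.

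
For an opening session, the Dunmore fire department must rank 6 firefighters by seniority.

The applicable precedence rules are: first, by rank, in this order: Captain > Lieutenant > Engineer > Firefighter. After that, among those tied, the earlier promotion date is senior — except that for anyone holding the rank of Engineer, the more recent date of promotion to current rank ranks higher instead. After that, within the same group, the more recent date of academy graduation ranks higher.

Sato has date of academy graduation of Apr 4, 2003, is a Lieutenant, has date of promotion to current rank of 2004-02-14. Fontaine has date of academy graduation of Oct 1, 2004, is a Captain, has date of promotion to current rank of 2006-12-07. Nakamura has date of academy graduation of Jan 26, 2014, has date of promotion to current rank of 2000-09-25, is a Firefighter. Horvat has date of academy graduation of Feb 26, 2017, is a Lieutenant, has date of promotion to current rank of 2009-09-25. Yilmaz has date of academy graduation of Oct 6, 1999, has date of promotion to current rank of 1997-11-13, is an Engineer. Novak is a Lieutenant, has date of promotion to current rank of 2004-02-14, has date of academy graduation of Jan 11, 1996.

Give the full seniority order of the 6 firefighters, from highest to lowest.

Fontaine, Sato, Novak, Horvat, Yilmaz, Nakamura

By rank: Fontaine (Captain); then Sato, Novak and Horvat (Lieutenant); then Yilmaz (Engineer); then Nakamura (Firefighter).
Among Sato, Novak and Horvat, by date of promotion to current rank (earlier first): Sato and Novak (2004-02-14) before Horvat (2009-09-25).
Among Sato and Novak, by date of academy graduation (later first): Sato (Apr 4, 2003) before Novak (Jan 11, 1996).
Full order: Fontaine, Sato, Novak, Horvat, Yilmaz, Nakamura.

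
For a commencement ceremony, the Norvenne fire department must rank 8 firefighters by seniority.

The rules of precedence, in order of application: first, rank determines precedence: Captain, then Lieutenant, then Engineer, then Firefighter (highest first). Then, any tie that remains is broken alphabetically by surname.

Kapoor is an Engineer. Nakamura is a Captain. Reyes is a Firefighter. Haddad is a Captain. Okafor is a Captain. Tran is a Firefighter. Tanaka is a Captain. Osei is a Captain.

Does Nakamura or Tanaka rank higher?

Nakamura

By rank: Haddad, Nakamura, Okafor, Osei and Tanaka (Captain); then Kapoor (Engineer); then Reyes and Tran (Firefighter).
Among Haddad, Nakamura, Okafor, Osei and Tanaka, alphabetically by surname: Haddad before Nakamura before Okafor before Osei before Tanaka.
Among Reyes and Tran, alphabetically by surname: Reyes before Tran.
So Nakamura takes precedence.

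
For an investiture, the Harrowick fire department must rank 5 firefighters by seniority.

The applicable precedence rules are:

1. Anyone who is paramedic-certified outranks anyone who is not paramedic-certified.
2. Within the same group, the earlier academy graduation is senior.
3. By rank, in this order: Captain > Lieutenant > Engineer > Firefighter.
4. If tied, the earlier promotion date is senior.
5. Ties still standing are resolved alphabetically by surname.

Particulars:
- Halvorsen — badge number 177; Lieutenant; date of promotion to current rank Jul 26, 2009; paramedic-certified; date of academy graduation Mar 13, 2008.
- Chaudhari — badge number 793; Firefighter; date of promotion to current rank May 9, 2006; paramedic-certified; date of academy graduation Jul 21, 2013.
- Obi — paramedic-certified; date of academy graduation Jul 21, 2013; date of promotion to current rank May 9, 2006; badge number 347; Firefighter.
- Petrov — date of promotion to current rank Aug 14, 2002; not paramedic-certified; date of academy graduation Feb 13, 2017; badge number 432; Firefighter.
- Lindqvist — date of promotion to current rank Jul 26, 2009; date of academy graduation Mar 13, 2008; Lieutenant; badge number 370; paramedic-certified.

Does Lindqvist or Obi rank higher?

By the first rule: Halvorsen, Lindqvist, Chaudhari and Obi (each paramedic-certified); then Petrov (not paramedic-certified).
Among Halvorsen, Lindqvist, Chaudhari and Obi, by date of academy graduation (earlier first): Halvorsen and Lindqvist (Mar 13, 2008) before Chaudhari and Obi (Jul 21, 2013).
Halvorsen and Lindqvist are each Lieutenant, so the next rule applies.
Halvorsen and Lindqvist both have date of promotion to current rank Jul 26, 2009, so the next rule applies.
Among Halvorsen and Lindqvist, alphabetically by surname: Halvorsen before Lindqvist.
Chaudhari and Obi are each Firefighter, so the next rule applies.
Chaudhari and Obi both have date of promotion to current rank May 9, 2006, so the next rule applies.
Among Chaudhari and Obi, alphabetically by surname: Chaudhari before Obi.
So Lindqvist takes precedence.

Lindqvist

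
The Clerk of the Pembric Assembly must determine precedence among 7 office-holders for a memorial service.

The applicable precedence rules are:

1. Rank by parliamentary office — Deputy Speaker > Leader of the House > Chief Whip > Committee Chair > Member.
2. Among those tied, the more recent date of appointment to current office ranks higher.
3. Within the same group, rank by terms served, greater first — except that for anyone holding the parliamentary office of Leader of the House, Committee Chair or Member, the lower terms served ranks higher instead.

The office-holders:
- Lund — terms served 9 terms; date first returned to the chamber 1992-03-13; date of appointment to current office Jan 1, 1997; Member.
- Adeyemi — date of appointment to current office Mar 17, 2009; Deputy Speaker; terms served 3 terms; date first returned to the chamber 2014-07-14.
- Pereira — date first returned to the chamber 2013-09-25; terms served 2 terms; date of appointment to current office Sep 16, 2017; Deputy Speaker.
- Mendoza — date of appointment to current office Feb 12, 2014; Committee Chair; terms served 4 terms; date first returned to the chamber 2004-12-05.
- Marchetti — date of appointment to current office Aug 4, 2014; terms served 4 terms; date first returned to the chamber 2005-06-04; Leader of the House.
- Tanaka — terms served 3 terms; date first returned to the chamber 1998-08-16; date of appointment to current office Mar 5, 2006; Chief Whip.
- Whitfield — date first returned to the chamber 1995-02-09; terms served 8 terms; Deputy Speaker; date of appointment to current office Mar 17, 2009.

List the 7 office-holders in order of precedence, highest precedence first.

Pereira, Whitfield, Adeyemi, Marchetti, Tanaka, Mendoza, Lund

By parliamentary office: Pereira, Whitfield and Adeyemi (Deputy Speaker); then Marchetti (Leader of the House); then Tanaka (Chief Whip); then Mendoza (Committee Chair); then Lund (Member).
Among Pereira, Whitfield and Adeyemi, by date of appointment to current office (later first): Pereira (Sep 16, 2017) before Whitfield and Adeyemi (Mar 17, 2009).
Among Whitfield and Adeyemi, by terms served (higher first): Whitfield (8 terms) before Adeyemi (3 terms).
Full order: Pereira, Whitfield, Adeyemi, Marchetti, Tanaka, Mendoza, Lund.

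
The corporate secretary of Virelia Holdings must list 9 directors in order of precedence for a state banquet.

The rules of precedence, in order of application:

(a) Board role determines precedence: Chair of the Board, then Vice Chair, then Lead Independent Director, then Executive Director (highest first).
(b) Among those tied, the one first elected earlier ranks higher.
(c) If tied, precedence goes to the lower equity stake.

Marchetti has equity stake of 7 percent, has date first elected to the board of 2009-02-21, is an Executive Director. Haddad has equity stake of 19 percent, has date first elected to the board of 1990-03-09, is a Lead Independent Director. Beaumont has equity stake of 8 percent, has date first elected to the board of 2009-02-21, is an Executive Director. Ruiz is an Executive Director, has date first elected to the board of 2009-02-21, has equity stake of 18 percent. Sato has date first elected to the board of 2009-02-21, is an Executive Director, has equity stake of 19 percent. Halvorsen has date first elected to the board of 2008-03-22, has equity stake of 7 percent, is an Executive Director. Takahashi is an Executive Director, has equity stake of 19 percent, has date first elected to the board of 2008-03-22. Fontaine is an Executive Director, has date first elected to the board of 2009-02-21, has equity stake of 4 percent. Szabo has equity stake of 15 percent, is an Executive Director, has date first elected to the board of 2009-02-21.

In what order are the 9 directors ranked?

Haddad, Halvorsen, Takahashi, Fontaine, Marchetti, Beaumont, Szabo, Ruiz, Sato

By board role: Haddad (Lead Independent Director); then Halvorsen, Takahashi, Fontaine, Marchetti, Beaumont, Szabo, Ruiz and Sato (Executive Director).
Among Halvorsen, Takahashi, Fontaine, Marchetti, Beaumont, Szabo, Ruiz and Sato, by date first elected to the board (earlier first): Halvorsen and Takahashi (2008-03-22) before Fontaine, Marchetti, Beaumont, Szabo, Ruiz and Sato (2009-02-21).
Among Halvorsen and Takahashi, by equity stake (lower first): Halvorsen (7 percent) before Takahashi (19 percent).
Among Fontaine, Marchetti, Beaumont, Szabo, Ruiz and Sato, by equity stake (lower first): Fontaine (4 percent) before Marchetti (7 percent) before Beaumont (8 percent) before Szabo (15 percent) before Ruiz (18 percent) before Sato (19 percent).
Full order: Haddad, Halvorsen, Takahashi, Fontaine, Marchetti, Beaumont, Szabo, Ruiz, Sato.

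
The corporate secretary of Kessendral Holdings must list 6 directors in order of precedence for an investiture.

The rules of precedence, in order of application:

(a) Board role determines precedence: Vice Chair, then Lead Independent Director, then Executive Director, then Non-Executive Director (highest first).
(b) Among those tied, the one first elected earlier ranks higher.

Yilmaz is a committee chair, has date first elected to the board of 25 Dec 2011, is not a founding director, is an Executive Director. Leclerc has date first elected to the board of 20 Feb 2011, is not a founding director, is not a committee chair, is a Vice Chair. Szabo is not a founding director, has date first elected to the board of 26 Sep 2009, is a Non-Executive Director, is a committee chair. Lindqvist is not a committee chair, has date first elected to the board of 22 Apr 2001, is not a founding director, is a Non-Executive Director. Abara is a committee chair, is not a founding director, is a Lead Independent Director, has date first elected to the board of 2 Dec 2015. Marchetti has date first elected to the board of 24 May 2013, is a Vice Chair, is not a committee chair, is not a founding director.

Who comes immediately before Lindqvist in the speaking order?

By board role: Leclerc and Marchetti (Vice Chair); then Abara (Lead Independent Director); then Yilmaz (Executive Director); then Lindqvist and Szabo (Non-Executive Director).
Among Leclerc and Marchetti, by date first elected to the board (earlier first): Leclerc (20 Feb 2011) before Marchetti (24 May 2013).
Among Lindqvist and Szabo, by date first elected to the board (earlier first): Lindqvist (22 Apr 2001) before Szabo (26 Sep 2009).
Order: Leclerc, Marchetti, Abara, Yilmaz, Lindqvist, Szabo.

Yilmaz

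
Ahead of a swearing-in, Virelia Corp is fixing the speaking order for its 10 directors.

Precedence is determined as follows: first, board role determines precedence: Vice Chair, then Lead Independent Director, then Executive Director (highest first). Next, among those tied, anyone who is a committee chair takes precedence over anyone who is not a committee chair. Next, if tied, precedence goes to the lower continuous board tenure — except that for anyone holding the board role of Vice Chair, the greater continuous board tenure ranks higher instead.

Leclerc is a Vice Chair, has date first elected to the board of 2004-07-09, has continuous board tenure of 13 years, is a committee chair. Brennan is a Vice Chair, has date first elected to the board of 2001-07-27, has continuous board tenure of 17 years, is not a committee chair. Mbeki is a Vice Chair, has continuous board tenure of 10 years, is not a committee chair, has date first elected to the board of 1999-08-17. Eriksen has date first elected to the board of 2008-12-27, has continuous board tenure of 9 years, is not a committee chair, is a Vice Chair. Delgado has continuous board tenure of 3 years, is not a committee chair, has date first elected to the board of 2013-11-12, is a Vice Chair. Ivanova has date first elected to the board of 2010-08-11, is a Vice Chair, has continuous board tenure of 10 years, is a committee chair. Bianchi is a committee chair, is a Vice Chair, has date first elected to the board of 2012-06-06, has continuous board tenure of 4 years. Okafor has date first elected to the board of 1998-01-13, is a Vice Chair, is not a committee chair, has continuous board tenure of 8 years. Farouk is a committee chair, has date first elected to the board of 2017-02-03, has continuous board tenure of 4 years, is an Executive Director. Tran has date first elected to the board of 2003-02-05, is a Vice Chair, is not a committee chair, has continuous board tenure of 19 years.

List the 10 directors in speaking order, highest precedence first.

Leclerc, Ivanova, Bianchi, Tran, Brennan, Mbeki, Eriksen, Okafor, Delgado, Farouk

By board role: Leclerc, Ivanova, Bianchi, Tran, Brennan, Mbeki, Eriksen, Okafor and Delgado (Vice Chair); then Farouk (Executive Director).
Among Leclerc, Ivanova, Bianchi, Tran, Brennan, Mbeki, Eriksen, Okafor and Delgado, a committee chair before not a committee chair: Leclerc, Ivanova and Bianchi (a committee chair) before Tran, Brennan, Mbeki, Eriksen, Okafor and Delgado (not a committee chair).
Among Leclerc, Ivanova and Bianchi, by continuous board tenure (higher first) (reversed rule for this group): Leclerc (13 years) before Ivanova (10 years) before Bianchi (4 years).
Among Tran, Brennan, Mbeki, Eriksen, Okafor and Delgado, by continuous board tenure (higher first) (reversed rule for this group): Tran (19 years) before Brennan (17 years) before Mbeki (10 years) before Eriksen (9 years) before Okafor (8 years) before Delgado (3 years).
Full order: Leclerc, Ivanova, Bianchi, Tran, Brennan, Mbeki, Eriksen, Okafor, Delgado, Farouk.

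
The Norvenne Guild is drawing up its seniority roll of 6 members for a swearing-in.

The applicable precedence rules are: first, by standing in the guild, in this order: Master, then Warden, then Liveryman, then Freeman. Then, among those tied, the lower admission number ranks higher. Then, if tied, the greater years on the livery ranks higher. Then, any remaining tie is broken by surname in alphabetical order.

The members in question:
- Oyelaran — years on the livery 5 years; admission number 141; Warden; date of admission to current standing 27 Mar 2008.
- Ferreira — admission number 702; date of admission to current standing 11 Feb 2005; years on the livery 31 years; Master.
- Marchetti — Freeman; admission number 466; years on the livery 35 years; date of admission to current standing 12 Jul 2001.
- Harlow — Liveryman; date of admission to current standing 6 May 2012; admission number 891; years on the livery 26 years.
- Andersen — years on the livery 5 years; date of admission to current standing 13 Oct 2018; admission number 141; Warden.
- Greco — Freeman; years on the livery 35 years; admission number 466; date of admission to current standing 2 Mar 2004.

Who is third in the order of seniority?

By standing in the guild: Ferreira (Master); then Andersen and Oyelaran (Warden); then Harlow (Liveryman); then Greco and Marchetti (Freeman).
Andersen and Oyelaran both have admission number 141, so the next rule applies.
Andersen and Oyelaran both have years on the livery 5 years, so the next rule applies.
Among Andersen and Oyelaran, alphabetically by surname: Andersen before Oyelaran.
Greco and Marchetti both have admission number 466, so the next rule applies.
Greco and Marchetti both have years on the livery 35 years, so the next rule applies.
Among Greco and Marchetti, alphabetically by surname: Greco before Marchetti.
Order: Ferreira, Andersen, Oyelaran, Harlow, Greco, Marchetti.

Oyelaran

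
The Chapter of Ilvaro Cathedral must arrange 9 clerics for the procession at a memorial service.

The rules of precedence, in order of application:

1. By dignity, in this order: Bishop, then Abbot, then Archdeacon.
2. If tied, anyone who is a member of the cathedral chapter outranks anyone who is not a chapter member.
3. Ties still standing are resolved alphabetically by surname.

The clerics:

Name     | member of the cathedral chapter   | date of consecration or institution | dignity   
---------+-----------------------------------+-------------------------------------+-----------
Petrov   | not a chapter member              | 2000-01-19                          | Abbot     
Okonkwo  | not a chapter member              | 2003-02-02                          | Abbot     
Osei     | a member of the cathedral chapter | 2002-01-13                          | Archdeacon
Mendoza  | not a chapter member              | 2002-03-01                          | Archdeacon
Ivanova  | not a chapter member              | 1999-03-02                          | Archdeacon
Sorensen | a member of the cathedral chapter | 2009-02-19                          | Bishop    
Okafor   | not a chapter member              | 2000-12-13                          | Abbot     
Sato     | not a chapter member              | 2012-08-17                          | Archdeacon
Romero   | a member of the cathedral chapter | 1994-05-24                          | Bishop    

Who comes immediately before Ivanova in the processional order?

By dignity: Romero and Sorensen (Bishop); then Okafor, Okonkwo and Petrov (Abbot); then Osei, Ivanova, Mendoza and Sato (Archdeacon).
Romero and Sorensen are each a member of the cathedral chapter, so the next rule applies.
Among Romero and Sorensen, alphabetically by surname: Romero before Sorensen.
Okafor, Okonkwo and Petrov are each not a chapter member, so the next rule applies.
Among Okafor, Okonkwo and Petrov, alphabetically by surname: Okafor before Okonkwo before Petrov.
Among Osei, Ivanova, Mendoza and Sato, a member of the cathedral chapter before not a chapter member: Osei (a member of the cathedral chapter) before Ivanova, Mendoza and Sato (not a chapter member).
Among Ivanova, Mendoza and Sato, alphabetically by surname: Ivanova before Mendoza before Sato.
Order: Romero, Sorensen, Okafor, Okonkwo, Petrov, Osei, Ivanova, Mendoza, Sato.

Osei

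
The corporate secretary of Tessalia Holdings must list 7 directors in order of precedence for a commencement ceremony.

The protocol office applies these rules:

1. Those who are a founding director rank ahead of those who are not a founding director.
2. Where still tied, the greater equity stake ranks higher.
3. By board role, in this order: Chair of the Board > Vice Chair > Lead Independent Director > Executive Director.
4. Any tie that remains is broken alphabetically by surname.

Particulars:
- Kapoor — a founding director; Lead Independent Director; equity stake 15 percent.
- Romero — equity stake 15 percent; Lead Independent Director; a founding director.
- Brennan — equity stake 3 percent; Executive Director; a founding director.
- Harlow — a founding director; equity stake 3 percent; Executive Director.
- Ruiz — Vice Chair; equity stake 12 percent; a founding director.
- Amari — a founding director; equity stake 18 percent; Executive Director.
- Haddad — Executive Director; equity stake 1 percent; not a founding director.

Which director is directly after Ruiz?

Brennan

By the first rule: Amari, Kapoor, Romero, Ruiz, Brennan and Harlow (each a founding director); then Haddad (not a founding director).
Among Amari, Kapoor, Romero, Ruiz, Brennan and Harlow, by equity stake (higher first): Amari (18 percent) before Kapoor and Romero (15 percent) before Ruiz (12 percent) before Brennan and Harlow (3 percent).
Kapoor and Romero are each Lead Independent Director, so the next rule applies.
Among Kapoor and Romero, alphabetically by surname: Kapoor before Romero.
Brennan and Harlow are each Executive Director, so the next rule applies.
Among Brennan and Harlow, alphabetically by surname: Brennan before Harlow.
Order: Amari, Kapoor, Romero, Ruiz, Brennan, Harlow, Haddad.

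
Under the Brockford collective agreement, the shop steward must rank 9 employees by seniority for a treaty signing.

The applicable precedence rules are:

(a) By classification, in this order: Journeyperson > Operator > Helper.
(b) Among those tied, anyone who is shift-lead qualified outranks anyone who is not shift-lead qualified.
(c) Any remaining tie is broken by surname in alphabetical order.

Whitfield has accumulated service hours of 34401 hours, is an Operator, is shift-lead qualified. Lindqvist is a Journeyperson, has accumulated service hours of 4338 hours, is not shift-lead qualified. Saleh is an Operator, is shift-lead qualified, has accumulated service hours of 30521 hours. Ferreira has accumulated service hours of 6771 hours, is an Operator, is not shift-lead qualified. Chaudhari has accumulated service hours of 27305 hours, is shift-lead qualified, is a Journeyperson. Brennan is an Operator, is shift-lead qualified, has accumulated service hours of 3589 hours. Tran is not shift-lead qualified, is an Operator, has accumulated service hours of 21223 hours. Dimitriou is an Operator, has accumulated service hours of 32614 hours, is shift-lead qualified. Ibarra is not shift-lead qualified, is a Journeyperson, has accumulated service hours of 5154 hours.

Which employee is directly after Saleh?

Whitfield

By classification: Chaudhari, Ibarra and Lindqvist (Journeyperson); then Brennan, Dimitriou, Saleh, Whitfield, Ferreira and Tran (Operator).
Among Chaudhari, Ibarra and Lindqvist, shift-lead qualified before not shift-lead qualified: Chaudhari (shift-lead qualified) before Ibarra and Lindqvist (not shift-lead qualified).
Among Ibarra and Lindqvist, alphabetically by surname: Ibarra before Lindqvist.
Among Brennan, Dimitriou, Saleh, Whitfield, Ferreira and Tran, shift-lead qualified before not shift-lead qualified: Brennan, Dimitriou, Saleh and Whitfield (shift-lead qualified) before Ferreira and Tran (not shift-lead qualified).
Among Brennan, Dimitriou, Saleh and Whitfield, alphabetically by surname: Brennan before Dimitriou before Saleh before Whitfield.
Among Ferreira and Tran, alphabetically by surname: Ferreira before Tran.
Order: Chaudhari, Ibarra, Lindqvist, Brennan, Dimitriou, Saleh, Whitfield, Ferreira, Tran.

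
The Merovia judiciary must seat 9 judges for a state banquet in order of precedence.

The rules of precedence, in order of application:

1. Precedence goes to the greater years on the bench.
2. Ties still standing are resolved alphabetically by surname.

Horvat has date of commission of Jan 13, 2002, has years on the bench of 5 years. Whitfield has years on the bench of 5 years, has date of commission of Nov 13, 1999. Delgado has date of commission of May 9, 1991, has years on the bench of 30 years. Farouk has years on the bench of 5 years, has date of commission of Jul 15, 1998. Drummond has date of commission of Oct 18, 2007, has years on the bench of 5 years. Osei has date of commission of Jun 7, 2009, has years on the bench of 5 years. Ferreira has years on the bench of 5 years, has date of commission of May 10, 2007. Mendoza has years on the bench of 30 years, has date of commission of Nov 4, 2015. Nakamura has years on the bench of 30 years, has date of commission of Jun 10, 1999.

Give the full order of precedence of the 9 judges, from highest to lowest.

Delgado, Mendoza, Nakamura, Drummond, Farouk, Ferreira, Horvat, Osei, Whitfield

By years on the bench (higher first): Delgado, Mendoza and Nakamura (each 30 years); then Drummond, Farouk, Ferreira, Horvat, Osei and Whitfield (each 5 years).
Among Delgado, Mendoza and Nakamura, alphabetically by surname: Delgado before Mendoza before Nakamura.
Among Drummond, Farouk, Ferreira, Horvat, Osei and Whitfield, alphabetically by surname: Drummond before Farouk before Ferreira before Horvat before Osei before Whitfield.
Full order: Delgado, Mendoza, Nakamura, Drummond, Farouk, Ferreira, Horvat, Osei, Whitfield.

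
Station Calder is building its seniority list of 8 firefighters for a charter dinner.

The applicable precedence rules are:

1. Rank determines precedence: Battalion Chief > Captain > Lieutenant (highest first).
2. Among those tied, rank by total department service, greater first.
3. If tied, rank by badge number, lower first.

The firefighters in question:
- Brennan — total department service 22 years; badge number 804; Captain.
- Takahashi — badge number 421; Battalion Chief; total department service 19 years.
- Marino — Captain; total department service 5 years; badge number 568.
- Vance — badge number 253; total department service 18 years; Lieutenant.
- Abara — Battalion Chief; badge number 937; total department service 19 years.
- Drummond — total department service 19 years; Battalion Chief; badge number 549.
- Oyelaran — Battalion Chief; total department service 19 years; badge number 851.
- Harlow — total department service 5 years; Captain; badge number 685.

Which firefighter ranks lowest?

Vance

By rank: Takahashi, Drummond, Oyelaran and Abara (Battalion Chief); then Brennan, Marino and Harlow (Captain); then Vance (Lieutenant).
Takahashi, Drummond, Oyelaran and Abara all have total department service 19 years, so the next rule applies.
Among Takahashi, Drummond, Oyelaran and Abara, by badge number (lower first): Takahashi (421) before Drummond (549) before Oyelaran (851) before Abara (937).
Among Brennan, Marino and Harlow, by total department service (higher first): Brennan (22 years) before Marino and Harlow (5 years).
Among Marino and Harlow, by badge number (lower first): Marino (568) before Harlow (685).
Order: Takahashi, Drummond, Oyelaran, Abara, Brennan, Marino, Harlow, Vance.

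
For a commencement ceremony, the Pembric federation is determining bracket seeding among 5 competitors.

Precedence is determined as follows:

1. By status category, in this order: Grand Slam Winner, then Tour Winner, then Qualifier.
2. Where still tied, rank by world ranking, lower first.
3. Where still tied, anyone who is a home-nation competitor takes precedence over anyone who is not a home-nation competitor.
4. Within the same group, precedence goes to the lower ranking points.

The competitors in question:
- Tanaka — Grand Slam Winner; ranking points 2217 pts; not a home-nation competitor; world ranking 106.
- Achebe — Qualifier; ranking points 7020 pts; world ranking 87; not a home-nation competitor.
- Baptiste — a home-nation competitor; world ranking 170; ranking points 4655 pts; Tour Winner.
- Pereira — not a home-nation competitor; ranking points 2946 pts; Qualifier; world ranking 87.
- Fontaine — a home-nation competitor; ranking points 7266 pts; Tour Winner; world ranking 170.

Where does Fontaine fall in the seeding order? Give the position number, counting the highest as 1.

3

By status category: Tanaka (Grand Slam Winner); then Baptiste and Fontaine (Tour Winner); then Pereira and Achebe (Qualifier).
Baptiste and Fontaine both have world ranking 170, so the next rule applies.
Baptiste and Fontaine are each a home-nation competitor, so the next rule applies.
Among Baptiste and Fontaine, by ranking points (lower first): Baptiste (4655 pts) before Fontaine (7266 pts).
Pereira and Achebe both have world ranking 87, so the next rule applies.
Pereira and Achebe are each not a home-nation competitor, so the next rule applies.
Among Pereira and Achebe, by ranking points (lower first): Pereira (2946 pts) before Achebe (7020 pts).
Order: Tanaka, Baptiste, Fontaine, Pereira, Achebe. So position 3.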